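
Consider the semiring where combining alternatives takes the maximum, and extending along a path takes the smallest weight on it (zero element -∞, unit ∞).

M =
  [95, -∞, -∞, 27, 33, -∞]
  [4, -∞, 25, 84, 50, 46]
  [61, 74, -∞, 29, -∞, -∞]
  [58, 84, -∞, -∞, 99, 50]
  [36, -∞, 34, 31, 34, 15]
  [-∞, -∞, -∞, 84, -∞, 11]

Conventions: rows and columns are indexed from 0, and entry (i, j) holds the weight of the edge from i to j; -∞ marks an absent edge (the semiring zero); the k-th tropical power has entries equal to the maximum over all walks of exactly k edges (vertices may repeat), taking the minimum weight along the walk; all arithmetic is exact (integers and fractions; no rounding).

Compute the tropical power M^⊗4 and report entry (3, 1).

M^⊗2:
  [95, 27, 33, 31, 33, 27]
  [58, 84, 34, 46, 84, 50]
  [61, 29, 25, 74, 50, 46]
  [58, -∞, 34, 84, 50, 46]
  [36, 34, 34, 31, 34, 31]
  [58, 84, -∞, 11, 84, 50]
M^⊗3:
  [95, 33, 33, 31, 33, 31]
  [58, 46, 34, 84, 50, 46]
  [61, 74, 34, 46, 74, 50]
  [58, 84, 34, 46, 84, 50]
  [36, 34, 34, 34, 34, 34]
  [58, 11, 34, 84, 50, 46]
M^⊗4:
  [95, 33, 33, 33, 33, 33]
  [58, 84, 34, 46, 84, 50]
  [61, 46, 34, 74, 50, 46]
  [58, 46, 34, 84, 50, 46]
  [36, 34, 34, 34, 34, 34]
  [58, 84, 34, 46, 84, 50]
Key observation: the optimum is the walk 3->1->5->3->1, with weight 84 min 46 min 84 min 84 = 46.
Optimal value attained by: walk 3->1->5->3->1.
Answer: (M^⊗4)[3][1] = 46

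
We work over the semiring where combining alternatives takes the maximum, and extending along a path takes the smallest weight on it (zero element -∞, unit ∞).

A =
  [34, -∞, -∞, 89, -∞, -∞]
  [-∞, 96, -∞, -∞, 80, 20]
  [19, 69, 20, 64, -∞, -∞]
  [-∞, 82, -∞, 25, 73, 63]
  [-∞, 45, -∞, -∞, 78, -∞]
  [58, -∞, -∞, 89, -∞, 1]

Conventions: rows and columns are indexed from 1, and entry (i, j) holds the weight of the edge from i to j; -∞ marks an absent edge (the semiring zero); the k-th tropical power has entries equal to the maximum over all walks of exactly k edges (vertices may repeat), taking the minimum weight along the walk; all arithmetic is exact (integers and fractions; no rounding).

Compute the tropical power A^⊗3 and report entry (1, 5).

A^⊗2:
  [34, 82, -∞, 34, 73, 63]
  [20, 96, -∞, 20, 80, 20]
  [19, 69, 20, 25, 69, 63]
  [58, 82, -∞, 63, 80, 25]
  [-∞, 45, -∞, -∞, 78, 20]
  [34, 82, -∞, 58, 73, 63]
A^⊗3:
  [58, 82, -∞, 63, 80, 34]
  [20, 96, -∞, 20, 80, 20]
  [58, 69, 20, 63, 69, 25]
  [34, 82, -∞, 58, 80, 63]
  [20, 45, -∞, 20, 78, 20]
  [58, 82, -∞, 63, 80, 58]
Key observation: the optimum is the walk 1->4->2->5, with weight 89 min 82 min 80 = 80.
Optimal value attained by: walk 1->4->2->5.
Answer: (A^⊗3)[1][5] = 80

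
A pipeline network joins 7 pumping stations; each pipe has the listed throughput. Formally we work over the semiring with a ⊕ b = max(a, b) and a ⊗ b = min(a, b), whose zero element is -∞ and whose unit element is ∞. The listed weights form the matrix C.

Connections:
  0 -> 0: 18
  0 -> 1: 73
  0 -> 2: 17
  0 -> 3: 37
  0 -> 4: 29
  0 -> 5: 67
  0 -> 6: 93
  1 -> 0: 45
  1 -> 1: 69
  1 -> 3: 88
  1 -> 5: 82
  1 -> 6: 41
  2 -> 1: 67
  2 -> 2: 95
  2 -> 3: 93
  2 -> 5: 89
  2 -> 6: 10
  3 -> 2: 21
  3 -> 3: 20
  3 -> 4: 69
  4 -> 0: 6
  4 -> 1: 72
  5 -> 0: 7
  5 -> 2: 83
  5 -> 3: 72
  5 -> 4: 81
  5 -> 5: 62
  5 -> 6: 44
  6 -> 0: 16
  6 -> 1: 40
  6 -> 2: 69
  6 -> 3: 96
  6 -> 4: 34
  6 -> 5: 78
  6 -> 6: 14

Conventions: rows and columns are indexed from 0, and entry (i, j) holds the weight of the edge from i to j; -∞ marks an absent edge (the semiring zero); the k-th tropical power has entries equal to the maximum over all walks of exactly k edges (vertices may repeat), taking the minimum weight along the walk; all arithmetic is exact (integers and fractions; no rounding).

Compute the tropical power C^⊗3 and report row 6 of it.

C^⊗2:
  [45, 69, 69, 93, 67, 78, 44]
  [45, 69, 82, 72, 81, 69, 45]
  [45, 67, 95, 93, 81, 89, 44]
  [6, 69, 21, 21, 20, 21, 10]
  [45, 69, 6, 72, 6, 72, 41]
  [16, 72, 83, 83, 69, 83, 44]
  [40, 67, 78, 72, 78, 69, 44]
C^⊗3:
  [45, 69, 78, 72, 78, 69, 45]
  [45, 72, 82, 82, 69, 82, 45]
  [45, 72, 95, 93, 81, 89, 45]
  [45, 69, 21, 69, 21, 69, 41]
  [45, 69, 72, 72, 72, 69, 45]
  [45, 69, 83, 83, 81, 83, 44]
  [45, 72, 78, 78, 69, 78, 44]
Answer: row 6 of C^⊗3 = [45, 72, 78, 78, 69, 78, 44]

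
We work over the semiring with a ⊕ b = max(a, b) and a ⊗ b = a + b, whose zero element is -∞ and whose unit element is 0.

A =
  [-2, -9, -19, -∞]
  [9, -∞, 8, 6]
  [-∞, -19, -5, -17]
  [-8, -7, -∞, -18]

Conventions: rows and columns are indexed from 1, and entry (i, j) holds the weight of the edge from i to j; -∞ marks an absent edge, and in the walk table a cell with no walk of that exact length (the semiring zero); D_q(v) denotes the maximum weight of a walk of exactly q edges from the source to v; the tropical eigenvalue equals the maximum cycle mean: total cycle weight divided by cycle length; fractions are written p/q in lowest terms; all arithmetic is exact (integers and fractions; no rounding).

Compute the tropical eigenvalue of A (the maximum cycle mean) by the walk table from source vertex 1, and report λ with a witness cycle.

q=0: [0, -∞, -∞, -∞]
q=1: [-2, -9, -19, -∞]
q=2: [0, -11, -1, -3]
q=3: [-2, -9, -3, -5]
q=4: [0, -11, -1, -3]
Optimal cycle mean attained by: cycle 1->2->1, total (-9) + 9, length 2.
Answer: λ = 0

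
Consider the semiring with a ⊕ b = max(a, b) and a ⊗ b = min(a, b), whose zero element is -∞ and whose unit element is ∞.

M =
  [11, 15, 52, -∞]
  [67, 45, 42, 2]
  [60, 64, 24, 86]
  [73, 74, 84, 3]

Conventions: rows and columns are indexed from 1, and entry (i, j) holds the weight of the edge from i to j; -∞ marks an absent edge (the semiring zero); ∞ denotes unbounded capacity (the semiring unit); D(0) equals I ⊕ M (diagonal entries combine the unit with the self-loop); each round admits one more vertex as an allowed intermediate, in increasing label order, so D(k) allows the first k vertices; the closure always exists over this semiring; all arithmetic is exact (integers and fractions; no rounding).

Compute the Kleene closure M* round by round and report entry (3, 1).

D(0):
  [∞, 15, 52, -∞]
  [67, ∞, 42, 2]
  [60, 64, ∞, 86]
  [73, 74, 84, ∞]
D(1):
  [∞, 15, 52, -∞]
  [67, ∞, 52, 2]
  [60, 64, ∞, 86]
  [73, 74, 84, ∞]
D(2):
  [∞, 15, 52, 2]
  [67, ∞, 52, 2]
  [64, 64, ∞, 86]
  [73, 74, 84, ∞]
D(3):
  [∞, 52, 52, 52]
  [67, ∞, 52, 52]
  [64, 64, ∞, 86]
  [73, 74, 84, ∞]
D(4):
  [∞, 52, 52, 52]
  [67, ∞, 52, 52]
  [73, 74, ∞, 86]
  [73, 74, 84, ∞]
Answer: M*[3][1] = 73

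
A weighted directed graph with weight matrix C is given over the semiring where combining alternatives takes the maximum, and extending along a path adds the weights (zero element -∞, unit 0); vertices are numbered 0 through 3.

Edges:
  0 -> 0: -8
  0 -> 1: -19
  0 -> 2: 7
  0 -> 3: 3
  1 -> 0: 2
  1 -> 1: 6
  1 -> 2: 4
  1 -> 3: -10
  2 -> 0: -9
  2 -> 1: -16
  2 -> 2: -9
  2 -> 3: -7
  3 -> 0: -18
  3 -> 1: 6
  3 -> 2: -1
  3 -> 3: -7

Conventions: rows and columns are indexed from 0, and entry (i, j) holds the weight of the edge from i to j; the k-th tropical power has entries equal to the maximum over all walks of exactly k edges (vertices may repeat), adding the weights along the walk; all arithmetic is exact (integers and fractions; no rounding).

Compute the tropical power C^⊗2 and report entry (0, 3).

C^⊗2:
  [-2, 9, 2, 0]
  [8, 12, 10, 5]
  [-14, -1, -2, -6]
  [8, 12, 10, -4]
Key observation: the optimum is the walk 0->2->3, with weight 7 + (-7) = 0.
Optimal value attained by: walk 0->2->3.
Answer: (C^⊗2)[0][3] = 0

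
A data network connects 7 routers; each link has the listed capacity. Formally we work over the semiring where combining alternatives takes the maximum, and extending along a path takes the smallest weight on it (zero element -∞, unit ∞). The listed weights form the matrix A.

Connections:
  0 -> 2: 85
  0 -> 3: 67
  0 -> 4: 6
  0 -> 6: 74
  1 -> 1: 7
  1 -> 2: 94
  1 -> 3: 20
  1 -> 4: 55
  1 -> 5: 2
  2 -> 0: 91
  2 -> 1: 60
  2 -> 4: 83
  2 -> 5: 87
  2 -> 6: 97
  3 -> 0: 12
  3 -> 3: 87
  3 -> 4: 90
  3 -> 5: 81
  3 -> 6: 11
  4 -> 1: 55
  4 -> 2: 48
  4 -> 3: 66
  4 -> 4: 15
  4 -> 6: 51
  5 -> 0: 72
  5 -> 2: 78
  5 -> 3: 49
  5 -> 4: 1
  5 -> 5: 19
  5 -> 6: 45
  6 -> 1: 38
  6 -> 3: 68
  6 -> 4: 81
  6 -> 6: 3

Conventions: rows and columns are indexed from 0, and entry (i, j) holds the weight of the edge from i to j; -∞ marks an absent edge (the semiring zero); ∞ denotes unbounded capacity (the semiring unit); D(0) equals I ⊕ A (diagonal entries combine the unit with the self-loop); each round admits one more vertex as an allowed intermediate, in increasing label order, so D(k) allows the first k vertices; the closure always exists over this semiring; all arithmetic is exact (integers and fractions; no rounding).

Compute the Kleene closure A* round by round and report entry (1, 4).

D(0):
  [∞, -∞, 85, 67, 6, -∞, 74]
  [-∞, ∞, 94, 20, 55, 2, -∞]
  [91, 60, ∞, -∞, 83, 87, 97]
  [12, -∞, -∞, ∞, 90, 81, 11]
  [-∞, 55, 48, 66, ∞, -∞, 51]
  [72, -∞, 78, 49, 1, ∞, 45]
  [-∞, 38, -∞, 68, 81, -∞, ∞]
D(1):
  [∞, -∞, 85, 67, 6, -∞, 74]
  [-∞, ∞, 94, 20, 55, 2, -∞]
  [91, 60, ∞, 67, 83, 87, 97]
  [12, -∞, 12, ∞, 90, 81, 12]
  [-∞, 55, 48, 66, ∞, -∞, 51]
  [72, -∞, 78, 67, 6, ∞, 72]
  [-∞, 38, -∞, 68, 81, -∞, ∞]
D(2):
  [∞, -∞, 85, 67, 6, -∞, 74]
  [-∞, ∞, 94, 20, 55, 2, -∞]
  [91, 60, ∞, 67, 83, 87, 97]
  [12, -∞, 12, ∞, 90, 81, 12]
  [-∞, 55, 55, 66, ∞, 2, 51]
  [72, -∞, 78, 67, 6, ∞, 72]
  [-∞, 38, 38, 68, 81, 2, ∞]
D(3):
  [∞, 60, 85, 67, 83, 85, 85]
  [91, ∞, 94, 67, 83, 87, 94]
  [91, 60, ∞, 67, 83, 87, 97]
  [12, 12, 12, ∞, 90, 81, 12]
  [55, 55, 55, 66, ∞, 55, 55]
  [78, 60, 78, 67, 78, ∞, 78]
  [38, 38, 38, 68, 81, 38, ∞]
D(4):
  [∞, 60, 85, 67, 83, 85, 85]
  [91, ∞, 94, 67, 83, 87, 94]
  [91, 60, ∞, 67, 83, 87, 97]
  [12, 12, 12, ∞, 90, 81, 12]
  [55, 55, 55, 66, ∞, 66, 55]
  [78, 60, 78, 67, 78, ∞, 78]
  [38, 38, 38, 68, 81, 68, ∞]
D(5):
  [∞, 60, 85, 67, 83, 85, 85]
  [91, ∞, 94, 67, 83, 87, 94]
  [91, 60, ∞, 67, 83, 87, 97]
  [55, 55, 55, ∞, 90, 81, 55]
  [55, 55, 55, 66, ∞, 66, 55]
  [78, 60, 78, 67, 78, ∞, 78]
  [55, 55, 55, 68, 81, 68, ∞]
D(6):
  [∞, 60, 85, 67, 83, 85, 85]
  [91, ∞, 94, 67, 83, 87, 94]
  [91, 60, ∞, 67, 83, 87, 97]
  [78, 60, 78, ∞, 90, 81, 78]
  [66, 60, 66, 66, ∞, 66, 66]
  [78, 60, 78, 67, 78, ∞, 78]
  [68, 60, 68, 68, 81, 68, ∞]
D(7):
  [∞, 60, 85, 68, 83, 85, 85]
  [91, ∞, 94, 68, 83, 87, 94]
  [91, 60, ∞, 68, 83, 87, 97]
  [78, 60, 78, ∞, 90, 81, 78]
  [66, 60, 66, 66, ∞, 66, 66]
  [78, 60, 78, 68, 78, ∞, 78]
  [68, 60, 68, 68, 81, 68, ∞]
Answer: A*[1][4] = 83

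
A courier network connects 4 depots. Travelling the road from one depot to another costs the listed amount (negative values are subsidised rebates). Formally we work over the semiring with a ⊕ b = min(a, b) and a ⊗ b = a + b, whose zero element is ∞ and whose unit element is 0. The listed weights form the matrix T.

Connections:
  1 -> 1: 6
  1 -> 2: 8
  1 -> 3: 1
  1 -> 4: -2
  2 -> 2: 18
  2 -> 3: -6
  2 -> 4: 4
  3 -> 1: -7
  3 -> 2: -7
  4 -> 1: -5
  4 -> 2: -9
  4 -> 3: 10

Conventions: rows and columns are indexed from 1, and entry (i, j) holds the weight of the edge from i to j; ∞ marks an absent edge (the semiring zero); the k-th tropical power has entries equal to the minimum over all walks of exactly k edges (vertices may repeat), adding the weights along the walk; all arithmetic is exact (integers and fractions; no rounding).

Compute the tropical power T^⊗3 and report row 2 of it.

T^⊗2:
  [-7, -11, 2, 4]
  [-13, -13, 12, 22]
  [-1, 1, -13, -9]
  [1, 3, -15, -7]
T^⊗3:
  [-5, -5, -17, -9]
  [-7, -5, -19, -15]
  [-20, -20, -5, -3]
  [-22, -22, -3, -1]
Answer: row 2 of T^⊗3 = [-7, -5, -19, -15]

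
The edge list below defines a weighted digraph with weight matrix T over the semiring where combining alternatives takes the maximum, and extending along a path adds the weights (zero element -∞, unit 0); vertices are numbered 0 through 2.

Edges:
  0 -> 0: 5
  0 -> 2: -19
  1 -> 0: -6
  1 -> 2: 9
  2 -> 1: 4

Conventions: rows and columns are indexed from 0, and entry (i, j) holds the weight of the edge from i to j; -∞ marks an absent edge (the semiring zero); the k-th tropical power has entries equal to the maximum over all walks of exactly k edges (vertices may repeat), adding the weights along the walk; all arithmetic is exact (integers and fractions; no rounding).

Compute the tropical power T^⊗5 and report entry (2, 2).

T^⊗2:
  [10, -15, -14]
  [-1, 13, -25]
  [-2, -∞, 13]
T^⊗3:
  [15, -10, -6]
  [7, -21, 22]
  [3, 17, -21]
T^⊗4:
  [20, -2, -1]
  [12, 26, -12]
  [11, -17, 26]
T^⊗5:
  [25, 3, 7]
  [20, -8, 35]
  [16, 30, -8]
Key observation: the optimum is the walk 2->1->0->2->1->2, with weight 4 + (-6) + (-19) + 4 + 9 = -8.
Optimal value attained by: walk 2->1->0->2->1->2.
Answer: (T^⊗5)[2][2] = -8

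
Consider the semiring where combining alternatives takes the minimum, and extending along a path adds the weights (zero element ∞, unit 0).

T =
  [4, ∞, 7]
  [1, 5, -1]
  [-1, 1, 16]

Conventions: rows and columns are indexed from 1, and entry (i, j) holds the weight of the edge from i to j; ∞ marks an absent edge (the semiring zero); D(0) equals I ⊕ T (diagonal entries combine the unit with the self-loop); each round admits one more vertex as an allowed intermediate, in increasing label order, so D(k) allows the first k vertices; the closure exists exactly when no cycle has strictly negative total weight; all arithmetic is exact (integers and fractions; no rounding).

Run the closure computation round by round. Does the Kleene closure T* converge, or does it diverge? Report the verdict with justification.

D(0):
  [0, ∞, 7]
  [1, 0, -1]
  [-1, 1, 0]
D(1):
  [0, ∞, 7]
  [1, 0, -1]
  [-1, 1, 0]
D(2):
  [0, ∞, 7]
  [1, 0, -1]
  [-1, 1, 0]
D(3):
  [0, 8, 7]
  [-2, 0, -1]
  [-1, 1, 0]
Key observation: every diagonal entry stays at the unit through all rounds, so no improving cycle exists.
Answer: CONVERGES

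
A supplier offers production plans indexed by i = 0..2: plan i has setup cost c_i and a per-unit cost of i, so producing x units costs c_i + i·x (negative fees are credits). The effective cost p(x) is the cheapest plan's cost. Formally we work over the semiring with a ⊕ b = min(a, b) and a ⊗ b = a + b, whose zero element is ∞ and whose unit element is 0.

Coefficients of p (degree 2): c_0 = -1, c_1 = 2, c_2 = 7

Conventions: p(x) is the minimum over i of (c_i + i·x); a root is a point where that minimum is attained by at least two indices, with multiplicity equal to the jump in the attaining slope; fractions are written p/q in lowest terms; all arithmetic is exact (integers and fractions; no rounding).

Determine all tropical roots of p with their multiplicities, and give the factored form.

hull edge (i=0, c=-1) to (i=1, c=2): slope 3, span 1
hull edge (i=1, c=2) to (i=2, c=7): slope 5, span 1
Factored form: p(x) = 7 ⊗ (x ⊕ (-5)) ⊗ (x ⊕ (-3))
Answer: roots = -5 (mult 1), -3 (mult 1)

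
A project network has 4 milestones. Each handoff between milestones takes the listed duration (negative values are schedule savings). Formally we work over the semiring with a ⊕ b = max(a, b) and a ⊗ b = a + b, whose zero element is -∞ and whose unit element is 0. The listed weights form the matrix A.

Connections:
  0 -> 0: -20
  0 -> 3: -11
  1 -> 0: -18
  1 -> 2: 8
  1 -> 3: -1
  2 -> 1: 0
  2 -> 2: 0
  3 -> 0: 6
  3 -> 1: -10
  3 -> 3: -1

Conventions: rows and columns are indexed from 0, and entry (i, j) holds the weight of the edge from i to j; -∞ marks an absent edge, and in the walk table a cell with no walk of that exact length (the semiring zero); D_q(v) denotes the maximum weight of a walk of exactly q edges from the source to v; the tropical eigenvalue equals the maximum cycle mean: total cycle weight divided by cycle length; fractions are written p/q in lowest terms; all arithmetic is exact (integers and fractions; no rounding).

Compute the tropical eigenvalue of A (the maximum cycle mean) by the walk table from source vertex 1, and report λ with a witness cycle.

q=0: [-∞, 0, -∞, -∞]
q=1: [-18, -∞, 8, -1]
q=2: [5, 8, 8, -2]
q=3: [4, 8, 16, 7]
q=4: [13, 16, 16, 7]
Optimal cycle mean attained by: cycle 1->2->1, total 8 + 0, length 2.
Answer: λ = 4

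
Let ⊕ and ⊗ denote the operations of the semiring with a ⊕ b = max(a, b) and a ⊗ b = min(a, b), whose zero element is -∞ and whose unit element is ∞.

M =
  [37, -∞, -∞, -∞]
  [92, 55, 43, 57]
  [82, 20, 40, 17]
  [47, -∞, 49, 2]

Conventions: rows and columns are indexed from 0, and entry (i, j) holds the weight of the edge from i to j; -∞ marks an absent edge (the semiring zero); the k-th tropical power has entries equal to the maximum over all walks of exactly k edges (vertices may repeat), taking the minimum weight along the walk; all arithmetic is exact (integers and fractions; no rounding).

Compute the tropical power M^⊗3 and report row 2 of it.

M^⊗2:
  [37, -∞, -∞, -∞]
  [55, 55, 49, 55]
  [40, 20, 40, 20]
  [49, 20, 40, 17]
M^⊗3:
  [37, -∞, -∞, -∞]
  [55, 55, 49, 55]
  [40, 20, 40, 20]
  [40, 20, 40, 20]
Answer: row 2 of M^⊗3 = [40, 20, 40, 20]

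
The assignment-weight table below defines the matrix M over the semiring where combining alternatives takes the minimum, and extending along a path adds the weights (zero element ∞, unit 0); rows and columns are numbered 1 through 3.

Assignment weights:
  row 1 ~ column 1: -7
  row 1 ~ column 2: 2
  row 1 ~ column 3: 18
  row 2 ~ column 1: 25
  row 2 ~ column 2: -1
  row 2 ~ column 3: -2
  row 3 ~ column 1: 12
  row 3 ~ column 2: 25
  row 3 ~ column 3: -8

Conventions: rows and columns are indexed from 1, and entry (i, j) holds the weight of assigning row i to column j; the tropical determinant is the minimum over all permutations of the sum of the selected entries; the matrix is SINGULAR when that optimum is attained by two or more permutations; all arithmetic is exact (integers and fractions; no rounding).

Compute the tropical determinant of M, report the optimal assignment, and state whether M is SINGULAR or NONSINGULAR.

σ = (1, 2, 3): (-7) + (-1) + (-8) = -16
σ = (1, 3, 2): (-7) + (-2) + 25 = 16
σ = (2, 1, 3): 2 + 25 + (-8) = 19
σ = (2, 3, 1): 2 + (-2) + 12 = 12
σ = (3, 1, 2): 18 + 25 + 25 = 68
σ = (3, 2, 1): 18 + (-1) + 12 = 29
Optimal value attained by: σ = (1, 2, 3).
Answer: det⊕(M) = -16; verdict: NONSINGULAR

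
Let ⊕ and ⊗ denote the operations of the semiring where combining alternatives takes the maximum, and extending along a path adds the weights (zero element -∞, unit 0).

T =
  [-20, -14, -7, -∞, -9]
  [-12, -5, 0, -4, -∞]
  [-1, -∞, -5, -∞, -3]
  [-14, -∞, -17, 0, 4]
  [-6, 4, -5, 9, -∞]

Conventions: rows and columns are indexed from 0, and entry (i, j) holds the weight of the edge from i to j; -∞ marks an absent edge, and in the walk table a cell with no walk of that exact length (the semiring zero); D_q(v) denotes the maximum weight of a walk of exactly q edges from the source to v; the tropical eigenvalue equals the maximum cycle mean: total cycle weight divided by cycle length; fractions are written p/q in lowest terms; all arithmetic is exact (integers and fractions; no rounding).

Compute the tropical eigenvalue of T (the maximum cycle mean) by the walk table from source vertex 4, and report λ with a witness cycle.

q=0: [-∞, -∞, -∞, -∞, 0]
q=1: [-6, 4, -5, 9, -∞]
q=2: [-5, -1, 4, 9, 13]
q=3: [7, 17, 8, 22, 13]
q=4: [8, 17, 17, 22, 26]
q=5: [20, 30, 21, 35, 26]
Optimal cycle mean attained by: cycle 3->4->3, total 4 + 9, length 2.
Answer: λ = 13/2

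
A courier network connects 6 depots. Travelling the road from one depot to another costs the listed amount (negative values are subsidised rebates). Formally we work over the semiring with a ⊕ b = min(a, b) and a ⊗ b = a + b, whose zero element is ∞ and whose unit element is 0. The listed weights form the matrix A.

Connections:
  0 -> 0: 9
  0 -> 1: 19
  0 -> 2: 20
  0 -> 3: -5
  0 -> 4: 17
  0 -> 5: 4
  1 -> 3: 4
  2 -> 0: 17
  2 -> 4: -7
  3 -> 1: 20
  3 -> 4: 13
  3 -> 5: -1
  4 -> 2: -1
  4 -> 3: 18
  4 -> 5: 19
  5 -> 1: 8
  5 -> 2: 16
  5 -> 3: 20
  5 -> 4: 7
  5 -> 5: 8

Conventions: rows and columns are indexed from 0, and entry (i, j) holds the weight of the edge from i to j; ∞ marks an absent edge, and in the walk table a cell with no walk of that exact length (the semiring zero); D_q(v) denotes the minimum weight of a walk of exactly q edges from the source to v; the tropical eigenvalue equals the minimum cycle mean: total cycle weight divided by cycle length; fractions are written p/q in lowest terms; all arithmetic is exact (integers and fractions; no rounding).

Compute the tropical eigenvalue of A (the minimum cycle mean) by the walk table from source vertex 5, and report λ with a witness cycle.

q=0: [∞, ∞, ∞, ∞, ∞, 0]
q=1: [∞, 8, 16, 20, 7, 8]
q=2: [33, 16, 6, 12, 9, 16]
q=3: [23, 24, 8, 20, -1, 11]
q=4: [25, 19, -2, 17, 1, 18]
q=5: [15, 26, 0, 19, -9, 16]
q=6: [17, 24, -10, 9, -7, 10]
Optimal cycle mean attained by: cycle 2->4->2, total (-7) + (-1), length 2.
Answer: λ = -4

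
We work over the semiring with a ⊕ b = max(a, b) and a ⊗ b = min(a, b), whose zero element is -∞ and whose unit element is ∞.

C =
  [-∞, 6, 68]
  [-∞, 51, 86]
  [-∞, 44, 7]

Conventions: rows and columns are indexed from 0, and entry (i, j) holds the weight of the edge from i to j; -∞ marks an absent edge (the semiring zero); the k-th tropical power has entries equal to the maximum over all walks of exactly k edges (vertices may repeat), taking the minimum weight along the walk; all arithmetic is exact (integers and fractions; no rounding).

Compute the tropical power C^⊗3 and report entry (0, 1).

C^⊗2:
  [-∞, 44, 7]
  [-∞, 51, 51]
  [-∞, 44, 44]
C^⊗3:
  [-∞, 44, 44]
  [-∞, 51, 51]
  [-∞, 44, 44]
Key observation: the optimum is the walk 0->2->1->1, with weight 68 min 44 min 51 = 44.
Optimal value attained by: walk 0->2->1->1.
Answer: (C^⊗3)[0][1] = 44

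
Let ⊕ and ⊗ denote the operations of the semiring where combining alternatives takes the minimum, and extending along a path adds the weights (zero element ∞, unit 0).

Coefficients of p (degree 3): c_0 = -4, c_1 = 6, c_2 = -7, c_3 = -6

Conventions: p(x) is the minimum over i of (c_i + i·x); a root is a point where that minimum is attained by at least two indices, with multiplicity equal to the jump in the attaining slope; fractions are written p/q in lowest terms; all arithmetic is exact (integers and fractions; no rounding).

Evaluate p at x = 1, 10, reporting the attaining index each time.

p(1) = min(-4+0·1=-4, 6+1·1=7, -7+2·1=-5, -6+3·1=-3) = -5 (attained by i=2)
p(10) = min(-4+0·10=-4, 6+1·10=16, -7+2·10=13, -6+3·10=24) = -4 (attained by i=0)
Answer: p(1) = -5; p(10) = -4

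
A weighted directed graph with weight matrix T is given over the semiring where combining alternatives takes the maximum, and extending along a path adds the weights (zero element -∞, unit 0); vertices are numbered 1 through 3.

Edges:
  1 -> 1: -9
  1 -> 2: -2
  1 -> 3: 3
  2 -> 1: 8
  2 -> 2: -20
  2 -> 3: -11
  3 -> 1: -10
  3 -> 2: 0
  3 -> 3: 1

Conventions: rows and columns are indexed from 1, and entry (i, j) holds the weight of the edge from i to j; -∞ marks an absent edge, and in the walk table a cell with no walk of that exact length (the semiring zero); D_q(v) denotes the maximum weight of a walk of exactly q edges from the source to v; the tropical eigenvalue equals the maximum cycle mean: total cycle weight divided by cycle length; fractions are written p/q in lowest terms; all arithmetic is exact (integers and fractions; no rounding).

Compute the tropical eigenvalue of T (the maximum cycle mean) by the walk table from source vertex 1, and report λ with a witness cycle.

q=0: [0, -∞, -∞]
q=1: [-9, -2, 3]
q=2: [6, 3, 4]
q=3: [11, 4, 9]
Optimal cycle mean attained by: cycle 1->3->2->1, total 3 + 0 + 8, length 3.
Answer: λ = 11/3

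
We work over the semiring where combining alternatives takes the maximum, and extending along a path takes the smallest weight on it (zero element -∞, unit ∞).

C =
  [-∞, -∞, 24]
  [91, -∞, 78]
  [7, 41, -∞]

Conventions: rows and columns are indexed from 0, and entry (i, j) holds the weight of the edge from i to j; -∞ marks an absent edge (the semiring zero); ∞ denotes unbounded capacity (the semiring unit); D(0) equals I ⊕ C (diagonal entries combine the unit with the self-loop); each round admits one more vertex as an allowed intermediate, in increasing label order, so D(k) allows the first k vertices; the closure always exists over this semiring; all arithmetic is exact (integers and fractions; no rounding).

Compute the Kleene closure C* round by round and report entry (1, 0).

D(0):
  [∞, -∞, 24]
  [91, ∞, 78]
  [7, 41, ∞]
D(1):
  [∞, -∞, 24]
  [91, ∞, 78]
  [7, 41, ∞]
D(2):
  [∞, -∞, 24]
  [91, ∞, 78]
  [41, 41, ∞]
D(3):
  [∞, 24, 24]
  [91, ∞, 78]
  [41, 41, ∞]
Answer: C*[1][0] = 91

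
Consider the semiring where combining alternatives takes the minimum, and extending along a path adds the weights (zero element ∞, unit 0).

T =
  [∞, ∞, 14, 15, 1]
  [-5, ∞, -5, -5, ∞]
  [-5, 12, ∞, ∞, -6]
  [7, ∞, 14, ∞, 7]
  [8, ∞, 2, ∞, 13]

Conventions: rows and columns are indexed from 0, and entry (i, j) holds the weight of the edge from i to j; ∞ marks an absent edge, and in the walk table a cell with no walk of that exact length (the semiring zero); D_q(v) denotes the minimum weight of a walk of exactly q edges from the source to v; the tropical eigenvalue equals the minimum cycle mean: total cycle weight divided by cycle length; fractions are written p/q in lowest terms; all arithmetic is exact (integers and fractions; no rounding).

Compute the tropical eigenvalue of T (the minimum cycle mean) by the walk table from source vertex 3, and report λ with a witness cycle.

q=0: [∞, ∞, ∞, 0, ∞]
q=1: [7, ∞, 14, ∞, 7]
q=2: [9, 26, 9, 22, 8]
q=3: [4, 21, 10, 21, 3]
q=4: [5, 22, 5, 16, 4]
q=5: [0, 17, 6, 17, -1]
Optimal cycle mean attained by: cycle 2->4->2, total (-6) + 2, length 2.
Answer: λ = -2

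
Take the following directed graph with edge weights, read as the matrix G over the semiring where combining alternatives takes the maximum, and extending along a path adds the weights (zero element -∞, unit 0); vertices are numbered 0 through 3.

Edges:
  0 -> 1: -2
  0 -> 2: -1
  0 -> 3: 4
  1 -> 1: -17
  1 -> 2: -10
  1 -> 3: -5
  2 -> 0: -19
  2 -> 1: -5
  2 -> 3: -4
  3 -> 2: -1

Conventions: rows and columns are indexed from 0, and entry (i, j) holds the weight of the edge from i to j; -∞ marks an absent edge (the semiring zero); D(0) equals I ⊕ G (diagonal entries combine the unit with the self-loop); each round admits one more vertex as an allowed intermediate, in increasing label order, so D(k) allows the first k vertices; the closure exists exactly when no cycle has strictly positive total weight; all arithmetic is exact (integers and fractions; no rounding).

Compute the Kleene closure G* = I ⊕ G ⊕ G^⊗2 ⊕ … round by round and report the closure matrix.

D(0):
  [0, -2, -1, 4]
  [-∞, 0, -10, -5]
  [-19, -5, 0, -4]
  [-∞, -∞, -1, 0]
D(1):
  [0, -2, -1, 4]
  [-∞, 0, -10, -5]
  [-19, -5, 0, -4]
  [-∞, -∞, -1, 0]
D(2):
  [0, -2, -1, 4]
  [-∞, 0, -10, -5]
  [-19, -5, 0, -4]
  [-∞, -∞, -1, 0]
D(3):
  [0, -2, -1, 4]
  [-29, 0, -10, -5]
  [-19, -5, 0, -4]
  [-20, -6, -1, 0]
D(4):
  [0, -2, 3, 4]
  [-25, 0, -6, -5]
  [-19, -5, 0, -4]
  [-20, -6, -1, 0]
Answer: G* = [[0, -2, 3, 4], [-25, 0, -6, -5], [-19, -5, 0, -4], [-20, -6, -1, 0]]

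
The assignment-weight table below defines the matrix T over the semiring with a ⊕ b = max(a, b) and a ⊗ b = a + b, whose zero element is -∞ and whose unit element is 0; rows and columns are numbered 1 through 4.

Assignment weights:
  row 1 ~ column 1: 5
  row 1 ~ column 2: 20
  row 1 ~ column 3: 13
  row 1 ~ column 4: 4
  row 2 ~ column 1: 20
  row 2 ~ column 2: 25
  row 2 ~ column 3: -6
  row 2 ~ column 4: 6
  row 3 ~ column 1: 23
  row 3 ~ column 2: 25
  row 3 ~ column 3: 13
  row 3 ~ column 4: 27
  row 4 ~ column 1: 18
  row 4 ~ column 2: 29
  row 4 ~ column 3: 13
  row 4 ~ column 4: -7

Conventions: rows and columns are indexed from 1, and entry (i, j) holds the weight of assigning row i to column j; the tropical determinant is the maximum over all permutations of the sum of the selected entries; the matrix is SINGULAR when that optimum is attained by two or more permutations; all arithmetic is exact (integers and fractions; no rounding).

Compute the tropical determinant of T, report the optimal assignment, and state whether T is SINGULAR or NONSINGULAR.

σ = (1, 2, 3, 4): 5 + 25 + 13 + (-7) = 36
σ = (1, 2, 4, 3): 5 + 25 + 27 + 13 = 70
σ = (1, 3, 2, 4): 5 + (-6) + 25 + (-7) = 17
σ = (1, 3, 4, 2): 5 + (-6) + 27 + 29 = 55
σ = (1, 4, 2, 3): 5 + 6 + 25 + 13 = 49
σ = (1, 4, 3, 2): 5 + 6 + 13 + 29 = 53
σ = (2, 1, 3, 4): 20 + 20 + 13 + (-7) = 46
σ = (2, 1, 4, 3): 20 + 20 + 27 + 13 = 80
σ = (2, 3, 1, 4): 20 + (-6) + 23 + (-7) = 30
σ = (2, 3, 4, 1): 20 + (-6) + 27 + 18 = 59
σ = (2, 4, 1, 3): 20 + 6 + 23 + 13 = 62
σ = (2, 4, 3, 1): 20 + 6 + 13 + 18 = 57
σ = (3, 1, 2, 4): 13 + 20 + 25 + (-7) = 51
σ = (3, 1, 4, 2): 13 + 20 + 27 + 29 = 89
σ = (3, 2, 1, 4): 13 + 25 + 23 + (-7) = 54
σ = (3, 2, 4, 1): 13 + 25 + 27 + 18 = 83
σ = (3, 4, 1, 2): 13 + 6 + 23 + 29 = 71
σ = (3, 4, 2, 1): 13 + 6 + 25 + 18 = 62
σ = (4, 1, 2, 3): 4 + 20 + 25 + 13 = 62
σ = (4, 1, 3, 2): 4 + 20 + 13 + 29 = 66
σ = (4, 2, 1, 3): 4 + 25 + 23 + 13 = 65
σ = (4, 2, 3, 1): 4 + 25 + 13 + 18 = 60
σ = (4, 3, 1, 2): 4 + (-6) + 23 + 29 = 50
σ = (4, 3, 2, 1): 4 + (-6) + 25 + 18 = 41
Optimal value attained by: σ = (3, 1, 4, 2).
Answer: det⊕(T) = 89; verdict: NONSINGULAR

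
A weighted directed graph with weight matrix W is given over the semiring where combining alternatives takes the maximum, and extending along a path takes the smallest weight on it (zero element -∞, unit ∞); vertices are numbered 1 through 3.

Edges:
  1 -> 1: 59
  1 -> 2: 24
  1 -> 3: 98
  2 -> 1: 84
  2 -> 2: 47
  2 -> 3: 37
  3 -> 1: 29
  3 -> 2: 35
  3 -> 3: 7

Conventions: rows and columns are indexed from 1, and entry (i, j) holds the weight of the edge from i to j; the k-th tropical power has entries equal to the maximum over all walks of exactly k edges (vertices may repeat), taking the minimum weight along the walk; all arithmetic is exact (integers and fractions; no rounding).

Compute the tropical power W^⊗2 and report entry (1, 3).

W^⊗2:
  [59, 35, 59]
  [59, 47, 84]
  [35, 35, 35]
Key observation: the optimum is the walk 1->1->3, with weight 59 min 98 = 59.
Optimal value attained by: walk 1->1->3.
Answer: (W^⊗2)[1][3] = 59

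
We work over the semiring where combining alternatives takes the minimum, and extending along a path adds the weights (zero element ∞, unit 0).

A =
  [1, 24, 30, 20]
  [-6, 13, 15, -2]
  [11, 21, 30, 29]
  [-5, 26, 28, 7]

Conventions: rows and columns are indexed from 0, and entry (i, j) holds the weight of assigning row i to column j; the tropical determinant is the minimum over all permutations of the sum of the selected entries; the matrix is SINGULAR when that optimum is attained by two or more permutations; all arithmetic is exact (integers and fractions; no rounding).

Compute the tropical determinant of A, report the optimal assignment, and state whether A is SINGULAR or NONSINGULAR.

σ = (0, 1, 2, 3): 1 + 13 + 30 + 7 = 51
σ = (0, 1, 3, 2): 1 + 13 + 29 + 28 = 71
σ = (0, 2, 1, 3): 1 + 15 + 21 + 7 = 44
σ = (0, 2, 3, 1): 1 + 15 + 29 + 26 = 71
σ = (0, 3, 1, 2): 1 + (-2) + 21 + 28 = 48
σ = (0, 3, 2, 1): 1 + (-2) + 30 + 26 = 55
σ = (1, 0, 2, 3): 24 + (-6) + 30 + 7 = 55
σ = (1, 0, 3, 2): 24 + (-6) + 29 + 28 = 75
σ = (1, 2, 0, 3): 24 + 15 + 11 + 7 = 57
σ = (1, 2, 3, 0): 24 + 15 + 29 + (-5) = 63
σ = (1, 3, 0, 2): 24 + (-2) + 11 + 28 = 61
σ = (1, 3, 2, 0): 24 + (-2) + 30 + (-5) = 47
σ = (2, 0, 1, 3): 30 + (-6) + 21 + 7 = 52
σ = (2, 0, 3, 1): 30 + (-6) + 29 + 26 = 79
σ = (2, 1, 0, 3): 30 + 13 + 11 + 7 = 61
σ = (2, 1, 3, 0): 30 + 13 + 29 + (-5) = 67
σ = (2, 3, 0, 1): 30 + (-2) + 11 + 26 = 65
σ = (2, 3, 1, 0): 30 + (-2) + 21 + (-5) = 44
σ = (3, 0, 1, 2): 20 + (-6) + 21 + 28 = 63
σ = (3, 0, 2, 1): 20 + (-6) + 30 + 26 = 70
σ = (3, 1, 0, 2): 20 + 13 + 11 + 28 = 72
σ = (3, 1, 2, 0): 20 + 13 + 30 + (-5) = 58
σ = (3, 2, 0, 1): 20 + 15 + 11 + 26 = 72
σ = (3, 2, 1, 0): 20 + 15 + 21 + (-5) = 51
Optimal value attained by: σ = (0, 2, 1, 3).
Answer: det⊕(A) = 44; verdict: SINGULAR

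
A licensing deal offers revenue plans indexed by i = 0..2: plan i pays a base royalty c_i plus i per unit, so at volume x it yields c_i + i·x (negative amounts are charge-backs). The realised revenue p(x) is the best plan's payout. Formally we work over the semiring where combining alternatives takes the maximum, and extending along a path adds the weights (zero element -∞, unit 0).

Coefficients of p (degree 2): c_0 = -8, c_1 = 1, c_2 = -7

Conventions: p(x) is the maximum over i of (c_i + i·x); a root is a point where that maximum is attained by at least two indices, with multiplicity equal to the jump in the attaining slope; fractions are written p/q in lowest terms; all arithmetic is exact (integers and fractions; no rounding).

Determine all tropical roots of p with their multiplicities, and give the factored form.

hull edge (i=0, c=-8) to (i=1, c=1): slope 9, span 1
hull edge (i=1, c=1) to (i=2, c=-7): slope -8, span 1
Factored form: p(x) = -7 ⊗ (x ⊕ (-9)) ⊗ (x ⊕ 8)
Answer: roots = -9 (mult 1), 8 (mult 1)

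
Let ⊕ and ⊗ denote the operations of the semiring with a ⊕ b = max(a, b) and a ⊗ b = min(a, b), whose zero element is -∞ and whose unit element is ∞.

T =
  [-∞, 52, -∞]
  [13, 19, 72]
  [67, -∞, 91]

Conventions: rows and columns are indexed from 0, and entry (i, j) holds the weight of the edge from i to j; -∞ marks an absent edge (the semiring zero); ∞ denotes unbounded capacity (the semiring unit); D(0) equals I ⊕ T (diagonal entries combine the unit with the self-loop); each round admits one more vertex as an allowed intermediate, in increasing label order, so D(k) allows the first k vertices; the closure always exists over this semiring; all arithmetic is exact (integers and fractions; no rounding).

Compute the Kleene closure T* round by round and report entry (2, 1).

D(0):
  [∞, 52, -∞]
  [13, ∞, 72]
  [67, -∞, ∞]
D(1):
  [∞, 52, -∞]
  [13, ∞, 72]
  [67, 52, ∞]
D(2):
  [∞, 52, 52]
  [13, ∞, 72]
  [67, 52, ∞]
D(3):
  [∞, 52, 52]
  [67, ∞, 72]
  [67, 52, ∞]
Answer: T*[2][1] = 52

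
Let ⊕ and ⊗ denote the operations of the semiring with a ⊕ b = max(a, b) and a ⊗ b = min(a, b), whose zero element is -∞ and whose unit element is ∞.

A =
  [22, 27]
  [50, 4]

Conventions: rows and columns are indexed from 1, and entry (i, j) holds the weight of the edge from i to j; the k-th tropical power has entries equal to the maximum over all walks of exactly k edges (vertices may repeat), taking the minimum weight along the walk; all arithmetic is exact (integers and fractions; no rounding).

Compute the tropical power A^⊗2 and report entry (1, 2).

A^⊗2:
  [27, 22]
  [22, 27]
Key observation: the optimum is the walk 1->1->2, with weight 22 min 27 = 22.
Optimal value attained by: walk 1->1->2.
Answer: (A^⊗2)[1][2] = 22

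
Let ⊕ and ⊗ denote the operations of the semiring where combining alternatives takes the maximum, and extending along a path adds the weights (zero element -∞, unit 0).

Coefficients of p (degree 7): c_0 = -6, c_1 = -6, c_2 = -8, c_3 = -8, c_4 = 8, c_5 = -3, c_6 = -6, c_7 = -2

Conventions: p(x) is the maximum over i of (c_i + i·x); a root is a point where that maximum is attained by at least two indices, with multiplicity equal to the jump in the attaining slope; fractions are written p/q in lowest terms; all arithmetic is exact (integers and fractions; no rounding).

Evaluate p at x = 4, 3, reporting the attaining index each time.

p(4) = max(-6+0·4=-6, -6+1·4=-2, -8+2·4=0, -8+3·4=4, 8+4·4=24, -3+5·4=17, -6+6·4=18, -2+7·4=26) = 26 (attained by i=7)
p(3) = max(-6+0·3=-6, -6+1·3=-3, -8+2·3=-2, -8+3·3=1, 8+4·3=20, -3+5·3=12, -6+6·3=12, -2+7·3=19) = 20 (attained by i=4)
Answer: p(4) = 26; p(3) = 20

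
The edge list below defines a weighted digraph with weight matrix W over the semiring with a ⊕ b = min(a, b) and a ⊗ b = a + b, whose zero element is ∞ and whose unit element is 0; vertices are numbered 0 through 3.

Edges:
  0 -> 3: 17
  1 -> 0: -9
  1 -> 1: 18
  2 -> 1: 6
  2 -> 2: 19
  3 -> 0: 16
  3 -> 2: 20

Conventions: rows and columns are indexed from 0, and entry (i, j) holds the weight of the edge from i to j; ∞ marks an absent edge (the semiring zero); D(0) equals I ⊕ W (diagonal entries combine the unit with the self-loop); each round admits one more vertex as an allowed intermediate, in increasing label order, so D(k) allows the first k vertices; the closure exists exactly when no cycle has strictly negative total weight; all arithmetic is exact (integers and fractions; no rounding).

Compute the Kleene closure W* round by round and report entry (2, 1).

D(0):
  [0, ∞, ∞, 17]
  [-9, 0, ∞, ∞]
  [∞, 6, 0, ∞]
  [16, ∞, 20, 0]
D(1):
  [0, ∞, ∞, 17]
  [-9, 0, ∞, 8]
  [∞, 6, 0, ∞]
  [16, ∞, 20, 0]
D(2):
  [0, ∞, ∞, 17]
  [-9, 0, ∞, 8]
  [-3, 6, 0, 14]
  [16, ∞, 20, 0]
D(3):
  [0, ∞, ∞, 17]
  [-9, 0, ∞, 8]
  [-3, 6, 0, 14]
  [16, 26, 20, 0]
D(4):
  [0, 43, 37, 17]
  [-9, 0, 28, 8]
  [-3, 6, 0, 14]
  [16, 26, 20, 0]
Answer: W*[2][1] = 6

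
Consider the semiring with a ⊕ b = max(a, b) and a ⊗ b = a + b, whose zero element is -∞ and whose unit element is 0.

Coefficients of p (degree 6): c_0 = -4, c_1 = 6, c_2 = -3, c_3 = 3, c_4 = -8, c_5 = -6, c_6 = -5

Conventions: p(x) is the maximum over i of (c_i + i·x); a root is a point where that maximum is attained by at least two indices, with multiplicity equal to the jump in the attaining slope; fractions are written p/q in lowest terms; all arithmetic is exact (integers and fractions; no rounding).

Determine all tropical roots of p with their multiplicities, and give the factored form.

hull edge (i=0, c=-4) to (i=1, c=6): slope 10, span 1
hull edge (i=1, c=6) to (i=3, c=3): slope -3/2, span 2
hull edge (i=3, c=3) to (i=6, c=-5): slope -8/3, span 3
Factored form: p(x) = -5 ⊗ (x ⊕ (-10)) ⊗ (x ⊕ 3/2) ⊗ (x ⊕ 3/2) ⊗ (x ⊕ 8/3) ⊗ (x ⊕ 8/3) ⊗ (x ⊕ 8/3)
Answer: roots = -10 (mult 1), 3/2 (mult 2), 8/3 (mult 3)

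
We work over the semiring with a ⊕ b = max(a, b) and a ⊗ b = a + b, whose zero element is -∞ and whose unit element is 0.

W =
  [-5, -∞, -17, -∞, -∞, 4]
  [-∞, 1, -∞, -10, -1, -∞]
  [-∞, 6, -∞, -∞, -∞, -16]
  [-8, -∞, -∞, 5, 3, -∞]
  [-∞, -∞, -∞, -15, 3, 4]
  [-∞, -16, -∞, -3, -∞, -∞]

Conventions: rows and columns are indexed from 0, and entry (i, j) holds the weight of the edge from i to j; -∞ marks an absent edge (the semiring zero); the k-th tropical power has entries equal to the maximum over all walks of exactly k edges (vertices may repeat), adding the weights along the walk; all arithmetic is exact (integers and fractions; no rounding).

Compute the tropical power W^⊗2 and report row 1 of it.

W^⊗2:
  [-10, -11, -22, 1, -∞, -1]
  [-18, 2, -∞, -5, 2, 3]
  [-∞, 7, -∞, -4, 5, -∞]
  [-3, -∞, -25, 10, 8, 7]
  [-23, -12, -∞, 1, 6, 7]
  [-11, -15, -∞, 2, 0, -∞]
Answer: row 1 of W^⊗2 = [-18, 2, -∞, -5, 2, 3]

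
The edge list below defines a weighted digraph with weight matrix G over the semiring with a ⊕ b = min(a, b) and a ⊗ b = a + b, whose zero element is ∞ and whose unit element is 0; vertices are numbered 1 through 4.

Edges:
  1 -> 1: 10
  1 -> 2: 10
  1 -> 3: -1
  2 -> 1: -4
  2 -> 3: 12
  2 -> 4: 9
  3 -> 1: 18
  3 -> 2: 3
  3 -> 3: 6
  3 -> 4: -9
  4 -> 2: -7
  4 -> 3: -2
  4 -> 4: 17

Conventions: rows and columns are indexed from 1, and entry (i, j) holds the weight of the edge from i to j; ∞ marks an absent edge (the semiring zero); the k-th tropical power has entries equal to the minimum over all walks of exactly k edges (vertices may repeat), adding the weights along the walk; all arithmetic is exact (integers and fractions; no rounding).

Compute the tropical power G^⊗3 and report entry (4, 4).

G^⊗2:
  [6, 2, 5, -10]
  [6, 2, -5, 3]
  [-1, -16, -11, -3]
  [-11, 1, 4, -11]
G^⊗3:
  [-2, -17, -12, -4]
  [-2, -4, 1, -14]
  [-20, -10, -5, -20]
  [-3, -18, -13, -5]
Key observation: the optimum is the walk 4->3->3->4, with weight (-2) + 6 + (-9) = -5.
Optimal value attained by: walk 4->3->3->4.
Answer: (G^⊗3)[4][4] = -5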